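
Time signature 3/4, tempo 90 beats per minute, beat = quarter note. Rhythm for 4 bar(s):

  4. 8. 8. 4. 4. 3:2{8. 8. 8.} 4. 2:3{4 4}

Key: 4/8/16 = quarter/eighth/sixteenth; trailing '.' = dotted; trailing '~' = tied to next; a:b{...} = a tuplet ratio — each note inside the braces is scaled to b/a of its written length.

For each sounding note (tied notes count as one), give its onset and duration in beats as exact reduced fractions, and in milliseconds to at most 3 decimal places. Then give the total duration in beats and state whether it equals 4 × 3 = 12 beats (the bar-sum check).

1) 0.0ms=0b +1000.0ms=3/2b
2) 1000.0ms=3/2b +500.0ms=3/4b
3) 1500.0ms=9/4b +500.0ms=3/4b
4) 2000.0ms=3b +1000.0ms=3/2b
5) 3000.0ms=9/2b +1000.0ms=3/2b
6) 4000.0ms=6b +333.333ms=1/2b
7) 4333.333ms=13/2b +333.333ms=1/2b
8) 4666.667ms=7b +333.333ms=1/2b
9) 5000.0ms=15/2b +1000.0ms=3/2b
10) 6000.0ms=9b +1000.0ms=3/2b
11) 7000.0ms=21/2b +1000.0ms=3/2b
Σ=12b of 12 (90bpm 3/4) — PASS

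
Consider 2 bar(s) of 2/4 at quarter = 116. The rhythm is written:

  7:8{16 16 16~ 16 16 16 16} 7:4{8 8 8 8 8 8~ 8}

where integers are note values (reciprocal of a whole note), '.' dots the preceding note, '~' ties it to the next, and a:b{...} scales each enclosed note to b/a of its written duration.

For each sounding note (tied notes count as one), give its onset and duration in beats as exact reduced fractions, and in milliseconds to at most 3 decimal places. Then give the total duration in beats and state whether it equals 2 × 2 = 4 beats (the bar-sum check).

1) 0.0ms=0b +147.783ms=2/7b
2) 147.783ms=2/7b +147.783ms=2/7b
3) 295.567ms=4/7b +295.567ms=4/7b
4) 591.133ms=8/7b +147.783ms=2/7b
5) 738.916ms=10/7b +147.783ms=2/7b
6) 886.7ms=12/7b +147.783ms=2/7b
7) 1034.483ms=2b +147.783ms=2/7b
8) 1182.266ms=16/7b +147.783ms=2/7b
9) 1330.049ms=18/7b +147.783ms=2/7b
10) 1477.833ms=20/7b +147.783ms=2/7b
11) 1625.616ms=22/7b +147.783ms=2/7b
12) 1773.399ms=24/7b +295.567ms=4/7b
Σ=4b of 4 (116bpm 2/4) — PASS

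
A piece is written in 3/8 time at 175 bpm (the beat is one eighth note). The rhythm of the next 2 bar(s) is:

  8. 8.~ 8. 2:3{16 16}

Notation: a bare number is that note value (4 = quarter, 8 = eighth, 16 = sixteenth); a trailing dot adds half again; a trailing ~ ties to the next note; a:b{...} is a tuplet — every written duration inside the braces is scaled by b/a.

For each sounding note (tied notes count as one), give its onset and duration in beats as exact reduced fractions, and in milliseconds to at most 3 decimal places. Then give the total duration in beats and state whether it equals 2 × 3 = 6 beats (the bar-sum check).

1) 0.0ms=0b +514.286ms=3/2b
2) 514.286ms=3/2b +1028.571ms=3b
3) 1542.857ms=9/2b +257.143ms=3/4b
4) 1800.0ms=21/4b +257.143ms=3/4b
Σ=6b of 6 (175bpm 3/8) — PASS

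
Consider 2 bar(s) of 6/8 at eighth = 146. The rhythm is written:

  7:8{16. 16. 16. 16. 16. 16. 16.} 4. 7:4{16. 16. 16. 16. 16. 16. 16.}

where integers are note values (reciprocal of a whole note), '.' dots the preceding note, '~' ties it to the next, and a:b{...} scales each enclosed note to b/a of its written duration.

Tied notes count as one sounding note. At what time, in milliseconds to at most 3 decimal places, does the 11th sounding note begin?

note 11 onset = 69/7b = 4050.881ms

1. 0.0ms @ 0 + 352.25ms (6/7)
2. 352.25ms @ 6/7 + 352.25ms (6/7)
3. 704.501ms @ 12/7 + 352.25ms (6/7)
4. 1056.751ms @ 18/7 + 352.25ms (6/7)
5. 1409.002ms @ 24/7 + 352.25ms (6/7)
6. 1761.252ms @ 30/7 + 352.25ms (6/7)
7. 2113.503ms @ 36/7 + 352.25ms (6/7)
8. 2465.753ms @ 6 + 1232.877ms (3)
9. 3698.63ms @ 9 + 176.125ms (3/7)
10. 3874.755ms @ 66/7 + 176.125ms (3/7)
11. 4050.881ms @ 69/7 + 176.125ms (3/7)
12. 4227.006ms @ 72/7 + 176.125ms (3/7)
13. 4403.131ms @ 75/7 + 176.125ms (3/7)
14. 4579.256ms @ 78/7 + 176.125ms (3/7)
15. 4755.382ms @ 81/7 + 176.125ms (3/7)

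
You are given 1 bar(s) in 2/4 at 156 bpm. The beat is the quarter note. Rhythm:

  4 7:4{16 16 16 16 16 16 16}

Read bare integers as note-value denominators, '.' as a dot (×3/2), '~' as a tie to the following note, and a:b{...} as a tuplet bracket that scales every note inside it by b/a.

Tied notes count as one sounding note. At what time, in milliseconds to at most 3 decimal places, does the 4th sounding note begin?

note 4 onset = 9/7b = 494.505ms

1. 0.0ms @ 0 + 384.615ms (1)
2. 384.615ms @ 1 + 54.945ms (1/7)
3. 439.56ms @ 8/7 + 54.945ms (1/7)
4. 494.505ms @ 9/7 + 54.945ms (1/7)
5. 549.451ms @ 10/7 + 54.945ms (1/7)
6. 604.396ms @ 11/7 + 54.945ms (1/7)
7. 659.341ms @ 12/7 + 54.945ms (1/7)
8. 714.286ms @ 13/7 + 54.945ms (1/7)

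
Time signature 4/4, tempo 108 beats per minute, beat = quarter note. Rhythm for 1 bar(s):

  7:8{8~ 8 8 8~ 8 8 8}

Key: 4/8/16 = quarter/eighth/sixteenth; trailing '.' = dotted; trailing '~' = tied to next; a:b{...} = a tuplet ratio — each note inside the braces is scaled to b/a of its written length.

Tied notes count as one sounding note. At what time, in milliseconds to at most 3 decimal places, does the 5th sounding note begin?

1. 0.0ms @ 0 + 634.921ms (8/7)
2. 634.921ms @ 8/7 + 317.46ms (4/7)
3. 952.381ms @ 12/7 + 634.921ms (8/7)
4. 1587.302ms @ 20/7 + 317.46ms (4/7)
5. 1904.762ms @ 24/7 + 317.46ms (4/7)

note 5 onset = 24/7b = 1904.762ms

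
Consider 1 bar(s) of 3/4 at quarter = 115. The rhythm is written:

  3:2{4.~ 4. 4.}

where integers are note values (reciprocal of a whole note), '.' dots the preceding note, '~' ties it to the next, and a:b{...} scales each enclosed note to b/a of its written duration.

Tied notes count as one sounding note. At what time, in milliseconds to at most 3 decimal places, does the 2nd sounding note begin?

1. 0.0ms @ 0 + 1043.478ms (2)
2. 1043.478ms @ 2 + 521.739ms (1)

note 2 onset = 2b = 1043.478ms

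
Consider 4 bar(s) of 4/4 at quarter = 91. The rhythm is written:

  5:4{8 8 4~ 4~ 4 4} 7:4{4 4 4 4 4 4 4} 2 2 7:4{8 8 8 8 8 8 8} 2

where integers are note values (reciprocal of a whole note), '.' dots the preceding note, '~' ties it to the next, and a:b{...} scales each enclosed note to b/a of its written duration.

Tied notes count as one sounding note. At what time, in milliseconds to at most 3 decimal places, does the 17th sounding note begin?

1. 0.0ms @ 0 + 263.736ms (2/5)
2. 263.736ms @ 2/5 + 263.736ms (2/5)
3. 527.473ms @ 4/5 + 1582.418ms (12/5)
4. 2109.89ms @ 16/5 + 527.473ms (4/5)
5. 2637.363ms @ 4 + 376.766ms (4/7)
6. 3014.129ms @ 32/7 + 376.766ms (4/7)
7. 3390.895ms @ 36/7 + 376.766ms (4/7)
8. 3767.661ms @ 40/7 + 376.766ms (4/7)
9. 4144.427ms @ 44/7 + 376.766ms (4/7)
10. 4521.193ms @ 48/7 + 376.766ms (4/7)
11. 4897.959ms @ 52/7 + 376.766ms (4/7)
12. 5274.725ms @ 8 + 1318.681ms (2)
13. 6593.407ms @ 10 + 1318.681ms (2)
14. 7912.088ms @ 12 + 188.383ms (2/7)
15. 8100.471ms @ 86/7 + 188.383ms (2/7)
16. 8288.854ms @ 88/7 + 188.383ms (2/7)
17. 8477.237ms @ 90/7 + 188.383ms (2/7)
18. 8665.62ms @ 92/7 + 188.383ms (2/7)
19. 8854.003ms @ 94/7 + 188.383ms (2/7)
20. 9042.386ms @ 96/7 + 188.383ms (2/7)
21. 9230.769ms @ 14 + 1318.681ms (2)

note 17 onset = 90/7b = 8477.237ms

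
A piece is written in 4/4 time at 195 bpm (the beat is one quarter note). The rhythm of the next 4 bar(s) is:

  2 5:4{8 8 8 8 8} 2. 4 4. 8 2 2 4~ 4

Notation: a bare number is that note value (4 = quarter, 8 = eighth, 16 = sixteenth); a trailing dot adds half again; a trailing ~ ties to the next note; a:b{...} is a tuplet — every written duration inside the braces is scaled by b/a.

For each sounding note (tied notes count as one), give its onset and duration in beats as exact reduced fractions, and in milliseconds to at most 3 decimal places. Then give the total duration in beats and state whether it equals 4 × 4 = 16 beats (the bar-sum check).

1) 0.0ms=0b +615.385ms=2b
2) 615.385ms=2b +123.077ms=2/5b
3) 738.462ms=12/5b +123.077ms=2/5b
4) 861.538ms=14/5b +123.077ms=2/5b
5) 984.615ms=16/5b +123.077ms=2/5b
6) 1107.692ms=18/5b +123.077ms=2/5b
7) 1230.769ms=4b +923.077ms=3b
8) 2153.846ms=7b +307.692ms=1b
9) 2461.538ms=8b +461.538ms=3/2b
10) 2923.077ms=19/2b +153.846ms=1/2b
11) 3076.923ms=10b +615.385ms=2b
12) 3692.308ms=12b +615.385ms=2b
13) 4307.692ms=14b +615.385ms=2b
Σ=16b of 16 (195bpm 4/4) — PASS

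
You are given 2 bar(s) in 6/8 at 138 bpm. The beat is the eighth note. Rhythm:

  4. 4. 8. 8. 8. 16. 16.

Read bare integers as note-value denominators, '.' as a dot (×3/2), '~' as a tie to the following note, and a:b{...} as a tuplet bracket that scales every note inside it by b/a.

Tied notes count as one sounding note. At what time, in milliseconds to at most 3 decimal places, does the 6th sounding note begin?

1. 0.0ms @ 0 + 1304.348ms (3)
2. 1304.348ms @ 3 + 1304.348ms (3)
3. 2608.696ms @ 6 + 652.174ms (3/2)
4. 3260.87ms @ 15/2 + 652.174ms (3/2)
5. 3913.043ms @ 9 + 652.174ms (3/2)
6. 4565.217ms @ 21/2 + 326.087ms (3/4)
7. 4891.304ms @ 45/4 + 326.087ms (3/4)

note 6 onset = 21/2b = 4565.217ms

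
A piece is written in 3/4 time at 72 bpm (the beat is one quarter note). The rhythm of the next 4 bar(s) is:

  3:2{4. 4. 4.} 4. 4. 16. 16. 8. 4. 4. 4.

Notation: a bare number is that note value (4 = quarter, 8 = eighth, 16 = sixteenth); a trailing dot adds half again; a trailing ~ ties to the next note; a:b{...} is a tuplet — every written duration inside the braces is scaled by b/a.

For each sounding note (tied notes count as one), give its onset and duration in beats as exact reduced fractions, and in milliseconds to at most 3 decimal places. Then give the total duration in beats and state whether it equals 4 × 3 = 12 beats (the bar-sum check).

1) 0.0ms=0b +833.333ms=1b
2) 833.333ms=1b +833.333ms=1b
3) 1666.667ms=2b +833.333ms=1b
4) 2500.0ms=3b +1250.0ms=3/2b
5) 3750.0ms=9/2b +1250.0ms=3/2b
6) 5000.0ms=6b +312.5ms=3/8b
7) 5312.5ms=51/8b +312.5ms=3/8b
8) 5625.0ms=27/4b +625.0ms=3/4b
9) 6250.0ms=15/2b +1250.0ms=3/2b
10) 7500.0ms=9b +1250.0ms=3/2b
11) 8750.0ms=21/2b +1250.0ms=3/2b
Σ=12b of 12 (72bpm 3/4) — PASS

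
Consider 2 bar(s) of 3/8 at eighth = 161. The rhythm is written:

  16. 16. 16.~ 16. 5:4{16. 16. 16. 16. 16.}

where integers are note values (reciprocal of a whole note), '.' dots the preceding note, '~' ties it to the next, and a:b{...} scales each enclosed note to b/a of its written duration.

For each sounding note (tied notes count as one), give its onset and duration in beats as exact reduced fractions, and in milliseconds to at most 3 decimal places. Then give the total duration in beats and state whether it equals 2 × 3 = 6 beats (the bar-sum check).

1) 0.0ms=0b +279.503ms=3/4b
2) 279.503ms=3/4b +279.503ms=3/4b
3) 559.006ms=3/2b +559.006ms=3/2b
4) 1118.012ms=3b +223.602ms=3/5b
5) 1341.615ms=18/5b +223.602ms=3/5b
6) 1565.217ms=21/5b +223.602ms=3/5b
7) 1788.82ms=24/5b +223.602ms=3/5b
8) 2012.422ms=27/5b +223.602ms=3/5b
Σ=6b of 6 (161bpm 3/8) — PASS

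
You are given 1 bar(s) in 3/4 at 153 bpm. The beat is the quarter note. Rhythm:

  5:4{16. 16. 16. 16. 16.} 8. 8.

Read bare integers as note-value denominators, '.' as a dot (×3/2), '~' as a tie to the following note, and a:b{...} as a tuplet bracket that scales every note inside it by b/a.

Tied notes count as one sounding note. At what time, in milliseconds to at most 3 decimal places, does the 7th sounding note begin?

note 7 onset = 9/4b = 882.353ms

1. 0.0ms @ 0 + 117.647ms (3/10)
2. 117.647ms @ 3/10 + 117.647ms (3/10)
3. 235.294ms @ 3/5 + 117.647ms (3/10)
4. 352.941ms @ 9/10 + 117.647ms (3/10)
5. 470.588ms @ 6/5 + 117.647ms (3/10)
6. 588.235ms @ 3/2 + 294.118ms (3/4)
7. 882.353ms @ 9/4 + 294.118ms (3/4)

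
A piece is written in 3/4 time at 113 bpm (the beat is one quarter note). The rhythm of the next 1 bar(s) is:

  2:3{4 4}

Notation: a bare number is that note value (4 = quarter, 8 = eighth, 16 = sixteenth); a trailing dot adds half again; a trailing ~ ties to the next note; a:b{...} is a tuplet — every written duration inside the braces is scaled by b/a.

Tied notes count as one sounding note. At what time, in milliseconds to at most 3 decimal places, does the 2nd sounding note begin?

note 2 onset = 3/2b = 796.46ms

1. 0.0ms @ 0 + 796.46ms (3/2)
2. 796.46ms @ 3/2 + 796.46ms (3/2)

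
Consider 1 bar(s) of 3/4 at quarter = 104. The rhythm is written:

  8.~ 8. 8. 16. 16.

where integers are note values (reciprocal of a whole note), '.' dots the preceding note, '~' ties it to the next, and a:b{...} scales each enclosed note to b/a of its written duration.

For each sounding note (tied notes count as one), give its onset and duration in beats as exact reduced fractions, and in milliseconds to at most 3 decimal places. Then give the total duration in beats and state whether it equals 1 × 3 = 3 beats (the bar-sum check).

1) 0.0ms=0b +865.385ms=3/2b
2) 865.385ms=3/2b +432.692ms=3/4b
3) 1298.077ms=9/4b +216.346ms=3/8b
4) 1514.423ms=21/8b +216.346ms=3/8b
Σ=3b of 3 (104bpm 3/4) — PASS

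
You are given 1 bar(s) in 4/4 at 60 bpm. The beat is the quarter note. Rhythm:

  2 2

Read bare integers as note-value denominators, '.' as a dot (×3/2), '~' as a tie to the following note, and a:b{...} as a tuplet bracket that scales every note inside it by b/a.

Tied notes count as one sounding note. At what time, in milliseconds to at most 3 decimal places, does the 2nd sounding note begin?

1. 0.0ms @ 0 + 2000.0ms (2)
2. 2000.0ms @ 2 + 2000.0ms (2)

note 2 onset = 2b = 2000.0ms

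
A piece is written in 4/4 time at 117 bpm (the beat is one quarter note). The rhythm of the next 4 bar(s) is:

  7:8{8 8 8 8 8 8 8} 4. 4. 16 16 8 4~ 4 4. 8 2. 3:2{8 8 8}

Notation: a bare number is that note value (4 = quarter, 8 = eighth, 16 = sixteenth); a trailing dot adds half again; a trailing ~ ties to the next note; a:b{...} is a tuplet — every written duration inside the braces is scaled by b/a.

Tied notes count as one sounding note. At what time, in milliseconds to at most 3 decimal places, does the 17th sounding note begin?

note 17 onset = 15b = 7692.308ms

1. 0.0ms @ 0 + 293.04ms (4/7)
2. 293.04ms @ 4/7 + 293.04ms (4/7)
3. 586.081ms @ 8/7 + 293.04ms (4/7)
4. 879.121ms @ 12/7 + 293.04ms (4/7)
5. 1172.161ms @ 16/7 + 293.04ms (4/7)
6. 1465.201ms @ 20/7 + 293.04ms (4/7)
7. 1758.242ms @ 24/7 + 293.04ms (4/7)
8. 2051.282ms @ 4 + 769.231ms (3/2)
9. 2820.513ms @ 11/2 + 769.231ms (3/2)
10. 3589.744ms @ 7 + 128.205ms (1/4)
11. 3717.949ms @ 29/4 + 128.205ms (1/4)
12. 3846.154ms @ 15/2 + 256.41ms (1/2)
13. 4102.564ms @ 8 + 1025.641ms (2)
14. 5128.205ms @ 10 + 769.231ms (3/2)
15. 5897.436ms @ 23/2 + 256.41ms (1/2)
16. 6153.846ms @ 12 + 1538.462ms (3)
17. 7692.308ms @ 15 + 170.94ms (1/3)
18. 7863.248ms @ 46/3 + 170.94ms (1/3)
19. 8034.188ms @ 47/3 + 170.94ms (1/3)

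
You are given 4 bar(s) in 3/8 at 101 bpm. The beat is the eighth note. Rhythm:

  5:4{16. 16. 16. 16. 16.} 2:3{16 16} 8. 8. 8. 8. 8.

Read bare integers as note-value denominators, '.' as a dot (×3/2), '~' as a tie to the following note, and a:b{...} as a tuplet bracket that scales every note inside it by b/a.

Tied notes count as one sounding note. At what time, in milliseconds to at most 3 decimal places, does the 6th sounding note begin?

note 6 onset = 3b = 1782.178ms

1. 0.0ms @ 0 + 356.436ms (3/5)
2. 356.436ms @ 3/5 + 356.436ms (3/5)
3. 712.871ms @ 6/5 + 356.436ms (3/5)
4. 1069.307ms @ 9/5 + 356.436ms (3/5)
5. 1425.743ms @ 12/5 + 356.436ms (3/5)
6. 1782.178ms @ 3 + 445.545ms (3/4)
7. 2227.723ms @ 15/4 + 445.545ms (3/4)
8. 2673.267ms @ 9/2 + 891.089ms (3/2)
9. 3564.356ms @ 6 + 891.089ms (3/2)
10. 4455.446ms @ 15/2 + 891.089ms (3/2)
11. 5346.535ms @ 9 + 891.089ms (3/2)
12. 6237.624ms @ 21/2 + 891.089ms (3/2)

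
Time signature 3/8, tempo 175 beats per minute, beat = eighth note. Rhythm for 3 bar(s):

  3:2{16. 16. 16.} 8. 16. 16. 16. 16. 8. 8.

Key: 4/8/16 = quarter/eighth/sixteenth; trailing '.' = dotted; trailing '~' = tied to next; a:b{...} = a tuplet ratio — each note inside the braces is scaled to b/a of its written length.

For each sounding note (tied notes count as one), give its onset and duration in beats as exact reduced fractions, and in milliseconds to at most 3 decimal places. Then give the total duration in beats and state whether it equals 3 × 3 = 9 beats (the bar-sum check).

1) 0.0ms=0b +171.429ms=1/2b
2) 171.429ms=1/2b +171.429ms=1/2b
3) 342.857ms=1b +171.429ms=1/2b
4) 514.286ms=3/2b +514.286ms=3/2b
5) 1028.571ms=3b +257.143ms=3/4b
6) 1285.714ms=15/4b +257.143ms=3/4b
7) 1542.857ms=9/2b +257.143ms=3/4b
8) 1800.0ms=21/4b +257.143ms=3/4b
9) 2057.143ms=6b +514.286ms=3/2b
10) 2571.429ms=15/2b +514.286ms=3/2b
Σ=9b of 9 (175bpm 3/8) — PASS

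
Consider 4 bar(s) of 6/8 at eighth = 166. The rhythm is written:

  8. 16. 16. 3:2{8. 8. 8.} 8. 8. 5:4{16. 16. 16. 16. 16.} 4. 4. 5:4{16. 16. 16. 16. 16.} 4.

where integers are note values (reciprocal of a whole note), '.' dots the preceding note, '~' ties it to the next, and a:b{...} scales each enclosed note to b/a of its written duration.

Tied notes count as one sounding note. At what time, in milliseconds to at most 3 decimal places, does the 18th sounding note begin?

note 18 onset = 96/5b = 6939.759ms

1. 0.0ms @ 0 + 542.169ms (3/2)
2. 542.169ms @ 3/2 + 271.084ms (3/4)
3. 813.253ms @ 9/4 + 271.084ms (3/4)
4. 1084.337ms @ 3 + 361.446ms (1)
5. 1445.783ms @ 4 + 361.446ms (1)
6. 1807.229ms @ 5 + 361.446ms (1)
7. 2168.675ms @ 6 + 542.169ms (3/2)
8. 2710.843ms @ 15/2 + 542.169ms (3/2)
9. 3253.012ms @ 9 + 216.867ms (3/5)
10. 3469.88ms @ 48/5 + 216.867ms (3/5)
11. 3686.747ms @ 51/5 + 216.867ms (3/5)
12. 3903.614ms @ 54/5 + 216.867ms (3/5)
13. 4120.482ms @ 57/5 + 216.867ms (3/5)
14. 4337.349ms @ 12 + 1084.337ms (3)
15. 5421.687ms @ 15 + 1084.337ms (3)
16. 6506.024ms @ 18 + 216.867ms (3/5)
17. 6722.892ms @ 93/5 + 216.867ms (3/5)
18. 6939.759ms @ 96/5 + 216.867ms (3/5)
19. 7156.627ms @ 99/5 + 216.867ms (3/5)
20. 7373.494ms @ 102/5 + 216.867ms (3/5)
21. 7590.361ms @ 21 + 1084.337ms (3)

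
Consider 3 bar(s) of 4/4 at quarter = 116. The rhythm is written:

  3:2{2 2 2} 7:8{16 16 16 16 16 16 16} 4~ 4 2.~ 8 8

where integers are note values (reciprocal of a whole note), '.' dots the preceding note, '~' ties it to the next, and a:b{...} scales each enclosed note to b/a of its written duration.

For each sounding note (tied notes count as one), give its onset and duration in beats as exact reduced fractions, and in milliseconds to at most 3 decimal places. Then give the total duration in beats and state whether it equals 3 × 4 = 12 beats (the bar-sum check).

1) 0.0ms=0b +689.655ms=4/3b
2) 689.655ms=4/3b +689.655ms=4/3b
3) 1379.31ms=8/3b +689.655ms=4/3b
4) 2068.966ms=4b +147.783ms=2/7b
5) 2216.749ms=30/7b +147.783ms=2/7b
6) 2364.532ms=32/7b +147.783ms=2/7b
7) 2512.315ms=34/7b +147.783ms=2/7b
8) 2660.099ms=36/7b +147.783ms=2/7b
9) 2807.882ms=38/7b +147.783ms=2/7b
10) 2955.665ms=40/7b +147.783ms=2/7b
11) 3103.448ms=6b +1034.483ms=2b
12) 4137.931ms=8b +1810.345ms=7/2b
13) 5948.276ms=23/2b +258.621ms=1/2b
Σ=12b of 12 (116bpm 4/4) — PASS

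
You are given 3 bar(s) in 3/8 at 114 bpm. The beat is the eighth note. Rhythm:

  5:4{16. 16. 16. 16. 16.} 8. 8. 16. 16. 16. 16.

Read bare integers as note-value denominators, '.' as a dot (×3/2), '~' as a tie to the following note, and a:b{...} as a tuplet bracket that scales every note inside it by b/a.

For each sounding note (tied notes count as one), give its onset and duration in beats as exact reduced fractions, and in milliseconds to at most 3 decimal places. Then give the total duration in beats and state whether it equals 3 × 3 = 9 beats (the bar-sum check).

1) 0.0ms=0b +315.789ms=3/5b
2) 315.789ms=3/5b +315.789ms=3/5b
3) 631.579ms=6/5b +315.789ms=3/5b
4) 947.368ms=9/5b +315.789ms=3/5b
5) 1263.158ms=12/5b +315.789ms=3/5b
6) 1578.947ms=3b +789.474ms=3/2b
7) 2368.421ms=9/2b +789.474ms=3/2b
8) 3157.895ms=6b +394.737ms=3/4b
9) 3552.632ms=27/4b +394.737ms=3/4b
10) 3947.368ms=15/2b +394.737ms=3/4b
11) 4342.105ms=33/4b +394.737ms=3/4b
Σ=9b of 9 (114bpm 3/8) — PASS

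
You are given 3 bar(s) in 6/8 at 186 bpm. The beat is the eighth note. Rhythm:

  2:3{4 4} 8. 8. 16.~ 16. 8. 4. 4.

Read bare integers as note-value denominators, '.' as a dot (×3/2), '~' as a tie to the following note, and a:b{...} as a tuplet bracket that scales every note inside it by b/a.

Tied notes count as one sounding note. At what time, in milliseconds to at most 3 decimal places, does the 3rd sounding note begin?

note 3 onset = 6b = 1935.484ms

1. 0.0ms @ 0 + 967.742ms (3)
2. 967.742ms @ 3 + 967.742ms (3)
3. 1935.484ms @ 6 + 483.871ms (3/2)
4. 2419.355ms @ 15/2 + 483.871ms (3/2)
5. 2903.226ms @ 9 + 483.871ms (3/2)
6. 3387.097ms @ 21/2 + 483.871ms (3/2)
7. 3870.968ms @ 12 + 967.742ms (3)
8. 4838.71ms @ 15 + 967.742ms (3)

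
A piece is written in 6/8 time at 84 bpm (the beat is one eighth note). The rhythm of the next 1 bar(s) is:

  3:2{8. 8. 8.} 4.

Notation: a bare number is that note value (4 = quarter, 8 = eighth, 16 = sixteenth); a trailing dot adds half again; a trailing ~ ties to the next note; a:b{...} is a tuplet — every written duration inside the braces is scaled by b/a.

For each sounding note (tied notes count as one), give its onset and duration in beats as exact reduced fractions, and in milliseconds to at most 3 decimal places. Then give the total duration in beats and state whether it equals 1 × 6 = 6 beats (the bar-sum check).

1) 0.0ms=0b +714.286ms=1b
2) 714.286ms=1b +714.286ms=1b
3) 1428.571ms=2b +714.286ms=1b
4) 2142.857ms=3b +2142.857ms=3b
Σ=6b of 6 (84bpm 6/8) — PASS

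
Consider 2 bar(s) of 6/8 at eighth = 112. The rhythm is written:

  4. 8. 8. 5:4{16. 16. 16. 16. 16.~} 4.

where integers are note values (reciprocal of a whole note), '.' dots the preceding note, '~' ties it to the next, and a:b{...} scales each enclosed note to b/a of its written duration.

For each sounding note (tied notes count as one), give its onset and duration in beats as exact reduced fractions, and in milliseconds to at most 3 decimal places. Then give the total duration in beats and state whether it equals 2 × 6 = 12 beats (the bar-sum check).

1) 0.0ms=0b +1607.143ms=3b
2) 1607.143ms=3b +803.571ms=3/2b
3) 2410.714ms=9/2b +803.571ms=3/2b
4) 3214.286ms=6b +321.429ms=3/5b
5) 3535.714ms=33/5b +321.429ms=3/5b
6) 3857.143ms=36/5b +321.429ms=3/5b
7) 4178.571ms=39/5b +321.429ms=3/5b
8) 4500.0ms=42/5b +1928.571ms=18/5b
Σ=12b of 12 (112bpm 6/8) — PASS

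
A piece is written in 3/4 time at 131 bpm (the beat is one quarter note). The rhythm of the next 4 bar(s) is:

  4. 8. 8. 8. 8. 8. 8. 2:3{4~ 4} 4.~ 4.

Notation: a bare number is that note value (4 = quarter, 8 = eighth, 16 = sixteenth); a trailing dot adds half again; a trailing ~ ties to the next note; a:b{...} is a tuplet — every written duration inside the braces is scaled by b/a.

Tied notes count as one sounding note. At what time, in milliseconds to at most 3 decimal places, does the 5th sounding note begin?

note 5 onset = 15/4b = 1717.557ms

1. 0.0ms @ 0 + 687.023ms (3/2)
2. 687.023ms @ 3/2 + 343.511ms (3/4)
3. 1030.534ms @ 9/4 + 343.511ms (3/4)
4. 1374.046ms @ 3 + 343.511ms (3/4)
5. 1717.557ms @ 15/4 + 343.511ms (3/4)
6. 2061.069ms @ 9/2 + 343.511ms (3/4)
7. 2404.58ms @ 21/4 + 343.511ms (3/4)
8. 2748.092ms @ 6 + 1374.046ms (3)
9. 4122.137ms @ 9 + 1374.046ms (3)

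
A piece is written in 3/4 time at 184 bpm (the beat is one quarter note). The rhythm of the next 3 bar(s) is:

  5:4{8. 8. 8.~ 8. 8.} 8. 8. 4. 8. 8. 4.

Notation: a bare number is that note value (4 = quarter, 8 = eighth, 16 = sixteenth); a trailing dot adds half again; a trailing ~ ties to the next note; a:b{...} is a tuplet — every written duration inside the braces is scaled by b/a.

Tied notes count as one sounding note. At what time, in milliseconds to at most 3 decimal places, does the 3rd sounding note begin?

note 3 onset = 6/5b = 391.304ms

1. 0.0ms @ 0 + 195.652ms (3/5)
2. 195.652ms @ 3/5 + 195.652ms (3/5)
3. 391.304ms @ 6/5 + 391.304ms (6/5)
4. 782.609ms @ 12/5 + 195.652ms (3/5)
5. 978.261ms @ 3 + 244.565ms (3/4)
6. 1222.826ms @ 15/4 + 244.565ms (3/4)
7. 1467.391ms @ 9/2 + 489.13ms (3/2)
8. 1956.522ms @ 6 + 244.565ms (3/4)
9. 2201.087ms @ 27/4 + 244.565ms (3/4)
10. 2445.652ms @ 15/2 + 489.13ms (3/2)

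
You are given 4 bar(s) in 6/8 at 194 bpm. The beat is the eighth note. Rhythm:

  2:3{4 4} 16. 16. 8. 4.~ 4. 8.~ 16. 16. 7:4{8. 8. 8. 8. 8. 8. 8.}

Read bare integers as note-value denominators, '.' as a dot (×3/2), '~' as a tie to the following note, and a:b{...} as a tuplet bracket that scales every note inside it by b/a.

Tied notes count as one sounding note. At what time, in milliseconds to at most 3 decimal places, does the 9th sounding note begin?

note 9 onset = 18b = 5567.01ms

1. 0.0ms @ 0 + 927.835ms (3)
2. 927.835ms @ 3 + 927.835ms (3)
3. 1855.67ms @ 6 + 231.959ms (3/4)
4. 2087.629ms @ 27/4 + 231.959ms (3/4)
5. 2319.588ms @ 15/2 + 463.918ms (3/2)
6. 2783.505ms @ 9 + 1855.67ms (6)
7. 4639.175ms @ 15 + 695.876ms (9/4)
8. 5335.052ms @ 69/4 + 231.959ms (3/4)
9. 5567.01ms @ 18 + 265.096ms (6/7)
10. 5832.106ms @ 132/7 + 265.096ms (6/7)
11. 6097.202ms @ 138/7 + 265.096ms (6/7)
12. 6362.297ms @ 144/7 + 265.096ms (6/7)
13. 6627.393ms @ 150/7 + 265.096ms (6/7)
14. 6892.489ms @ 156/7 + 265.096ms (6/7)
15. 7157.585ms @ 162/7 + 265.096ms (6/7)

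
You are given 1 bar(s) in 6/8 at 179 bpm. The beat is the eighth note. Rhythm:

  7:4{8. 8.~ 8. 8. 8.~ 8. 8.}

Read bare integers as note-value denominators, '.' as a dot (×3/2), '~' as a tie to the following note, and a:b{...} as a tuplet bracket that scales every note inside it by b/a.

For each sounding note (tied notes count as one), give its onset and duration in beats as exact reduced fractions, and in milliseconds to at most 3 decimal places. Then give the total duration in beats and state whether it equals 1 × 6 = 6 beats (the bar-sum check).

1) 0.0ms=0b +287.31ms=6/7b
2) 287.31ms=6/7b +574.621ms=12/7b
3) 861.931ms=18/7b +287.31ms=6/7b
4) 1149.242ms=24/7b +574.621ms=12/7b
5) 1723.863ms=36/7b +287.31ms=6/7b
Σ=6b of 6 (179bpm 6/8) — PASS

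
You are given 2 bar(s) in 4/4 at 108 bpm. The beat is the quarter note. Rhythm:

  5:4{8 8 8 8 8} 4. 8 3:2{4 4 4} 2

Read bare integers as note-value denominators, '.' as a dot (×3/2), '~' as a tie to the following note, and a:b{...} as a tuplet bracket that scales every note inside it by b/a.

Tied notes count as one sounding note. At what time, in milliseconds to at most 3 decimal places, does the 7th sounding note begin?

note 7 onset = 7/2b = 1944.444ms

1. 0.0ms @ 0 + 222.222ms (2/5)
2. 222.222ms @ 2/5 + 222.222ms (2/5)
3. 444.444ms @ 4/5 + 222.222ms (2/5)
4. 666.667ms @ 6/5 + 222.222ms (2/5)
5. 888.889ms @ 8/5 + 222.222ms (2/5)
6. 1111.111ms @ 2 + 833.333ms (3/2)
7. 1944.444ms @ 7/2 + 277.778ms (1/2)
8. 2222.222ms @ 4 + 370.37ms (2/3)
9. 2592.593ms @ 14/3 + 370.37ms (2/3)
10. 2962.963ms @ 16/3 + 370.37ms (2/3)
11. 3333.333ms @ 6 + 1111.111ms (2)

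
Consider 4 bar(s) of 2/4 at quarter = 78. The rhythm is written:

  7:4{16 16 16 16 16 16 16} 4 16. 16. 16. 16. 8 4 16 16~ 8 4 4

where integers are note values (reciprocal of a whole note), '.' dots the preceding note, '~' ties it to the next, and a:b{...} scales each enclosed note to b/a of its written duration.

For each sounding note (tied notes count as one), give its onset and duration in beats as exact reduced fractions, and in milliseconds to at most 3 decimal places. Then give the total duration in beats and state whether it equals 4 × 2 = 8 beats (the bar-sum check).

1) 0.0ms=0b +109.89ms=1/7b
2) 109.89ms=1/7b +109.89ms=1/7b
3) 219.78ms=2/7b +109.89ms=1/7b
4) 329.67ms=3/7b +109.89ms=1/7b
5) 439.56ms=4/7b +109.89ms=1/7b
6) 549.451ms=5/7b +109.89ms=1/7b
7) 659.341ms=6/7b +109.89ms=1/7b
8) 769.231ms=1b +769.231ms=1b
9) 1538.462ms=2b +288.462ms=3/8b
10) 1826.923ms=19/8b +288.462ms=3/8b
11) 2115.385ms=11/4b +288.462ms=3/8b
12) 2403.846ms=25/8b +288.462ms=3/8b
13) 2692.308ms=7/2b +384.615ms=1/2b
14) 3076.923ms=4b +769.231ms=1b
15) 3846.154ms=5b +192.308ms=1/4b
16) 4038.462ms=21/4b +576.923ms=3/4b
17) 4615.385ms=6b +769.231ms=1b
18) 5384.615ms=7b +769.231ms=1b
Σ=8b of 8 (78bpm 2/4) — PASS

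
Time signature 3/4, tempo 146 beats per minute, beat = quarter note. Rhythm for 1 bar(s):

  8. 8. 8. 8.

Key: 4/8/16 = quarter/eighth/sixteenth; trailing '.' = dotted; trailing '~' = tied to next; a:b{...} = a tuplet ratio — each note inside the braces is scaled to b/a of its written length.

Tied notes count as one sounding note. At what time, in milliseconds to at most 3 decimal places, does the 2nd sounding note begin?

1. 0.0ms @ 0 + 308.219ms (3/4)
2. 308.219ms @ 3/4 + 308.219ms (3/4)
3. 616.438ms @ 3/2 + 308.219ms (3/4)
4. 924.658ms @ 9/4 + 308.219ms (3/4)

note 2 onset = 3/4b = 308.219ms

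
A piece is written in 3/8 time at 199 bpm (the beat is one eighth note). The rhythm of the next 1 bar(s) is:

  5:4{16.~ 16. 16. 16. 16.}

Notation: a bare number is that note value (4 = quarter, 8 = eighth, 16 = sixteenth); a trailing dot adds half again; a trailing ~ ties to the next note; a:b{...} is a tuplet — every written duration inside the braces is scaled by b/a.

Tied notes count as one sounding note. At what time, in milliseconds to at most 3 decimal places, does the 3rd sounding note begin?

1. 0.0ms @ 0 + 361.809ms (6/5)
2. 361.809ms @ 6/5 + 180.905ms (3/5)
3. 542.714ms @ 9/5 + 180.905ms (3/5)
4. 723.618ms @ 12/5 + 180.905ms (3/5)

note 3 onset = 9/5b = 542.714ms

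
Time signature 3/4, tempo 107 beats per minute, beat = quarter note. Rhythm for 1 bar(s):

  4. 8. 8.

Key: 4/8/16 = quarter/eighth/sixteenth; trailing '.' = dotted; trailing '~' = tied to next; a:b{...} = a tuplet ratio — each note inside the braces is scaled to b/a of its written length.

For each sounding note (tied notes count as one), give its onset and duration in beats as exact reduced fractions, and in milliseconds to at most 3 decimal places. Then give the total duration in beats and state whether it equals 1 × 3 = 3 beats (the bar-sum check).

1) 0.0ms=0b +841.121ms=3/2b
2) 841.121ms=3/2b +420.561ms=3/4b
3) 1261.682ms=9/4b +420.561ms=3/4b
Σ=3b of 3 (107bpm 3/4) — PASS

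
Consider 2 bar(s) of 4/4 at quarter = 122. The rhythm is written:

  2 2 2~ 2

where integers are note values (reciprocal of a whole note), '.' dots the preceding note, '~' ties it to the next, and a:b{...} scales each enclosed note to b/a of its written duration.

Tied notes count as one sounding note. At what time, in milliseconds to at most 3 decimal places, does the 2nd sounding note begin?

1. 0.0ms @ 0 + 983.607ms (2)
2. 983.607ms @ 2 + 983.607ms (2)
3. 1967.213ms @ 4 + 1967.213ms (4)

note 2 onset = 2b = 983.607ms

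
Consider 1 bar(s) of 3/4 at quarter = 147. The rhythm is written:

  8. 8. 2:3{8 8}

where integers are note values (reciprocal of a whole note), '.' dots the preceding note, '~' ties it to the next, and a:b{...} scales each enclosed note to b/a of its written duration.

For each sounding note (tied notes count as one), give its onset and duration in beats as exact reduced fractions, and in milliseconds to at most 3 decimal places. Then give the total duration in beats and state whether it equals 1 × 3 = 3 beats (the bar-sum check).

1) 0.0ms=0b +306.122ms=3/4b
2) 306.122ms=3/4b +306.122ms=3/4b
3) 612.245ms=3/2b +306.122ms=3/4b
4) 918.367ms=9/4b +306.122ms=3/4b
Σ=3b of 3 (147bpm 3/4) — PASS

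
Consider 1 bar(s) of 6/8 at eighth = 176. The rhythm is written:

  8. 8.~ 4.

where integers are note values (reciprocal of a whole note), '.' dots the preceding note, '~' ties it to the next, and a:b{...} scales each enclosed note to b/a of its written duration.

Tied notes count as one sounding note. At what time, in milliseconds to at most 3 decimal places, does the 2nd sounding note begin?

note 2 onset = 3/2b = 511.364ms

1. 0.0ms @ 0 + 511.364ms (3/2)
2. 511.364ms @ 3/2 + 1534.091ms (9/2)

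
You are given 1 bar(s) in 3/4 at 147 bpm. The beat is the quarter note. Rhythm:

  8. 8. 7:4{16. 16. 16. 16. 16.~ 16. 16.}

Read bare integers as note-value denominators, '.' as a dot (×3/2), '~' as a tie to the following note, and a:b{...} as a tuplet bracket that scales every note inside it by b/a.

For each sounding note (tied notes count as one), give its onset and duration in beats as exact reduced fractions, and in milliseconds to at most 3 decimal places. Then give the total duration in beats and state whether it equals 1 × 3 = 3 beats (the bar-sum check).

1) 0.0ms=0b +306.122ms=3/4b
2) 306.122ms=3/4b +306.122ms=3/4b
3) 612.245ms=3/2b +87.464ms=3/14b
4) 699.708ms=12/7b +87.464ms=3/14b
5) 787.172ms=27/14b +87.464ms=3/14b
6) 874.636ms=15/7b +87.464ms=3/14b
7) 962.099ms=33/14b +174.927ms=3/7b
8) 1137.026ms=39/14b +87.464ms=3/14b
Σ=3b of 3 (147bpm 3/4) — PASS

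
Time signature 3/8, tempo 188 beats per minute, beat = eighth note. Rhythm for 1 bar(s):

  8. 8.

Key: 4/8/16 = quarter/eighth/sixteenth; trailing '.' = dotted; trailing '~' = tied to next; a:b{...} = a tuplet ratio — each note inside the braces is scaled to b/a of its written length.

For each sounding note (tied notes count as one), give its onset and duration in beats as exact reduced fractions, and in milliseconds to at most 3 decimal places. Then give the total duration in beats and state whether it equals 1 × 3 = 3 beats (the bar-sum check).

1) 0.0ms=0b +478.723ms=3/2b
2) 478.723ms=3/2b +478.723ms=3/2b
Σ=3b of 3 (188bpm 3/8) — PASS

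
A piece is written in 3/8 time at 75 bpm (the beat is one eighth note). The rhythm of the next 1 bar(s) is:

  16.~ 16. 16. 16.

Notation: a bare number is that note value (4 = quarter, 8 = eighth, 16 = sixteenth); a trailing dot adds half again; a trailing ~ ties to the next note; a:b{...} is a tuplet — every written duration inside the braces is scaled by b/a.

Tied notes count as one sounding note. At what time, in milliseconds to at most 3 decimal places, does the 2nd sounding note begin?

1. 0.0ms @ 0 + 1200.0ms (3/2)
2. 1200.0ms @ 3/2 + 600.0ms (3/4)
3. 1800.0ms @ 9/4 + 600.0ms (3/4)

note 2 onset = 3/2b = 1200.0ms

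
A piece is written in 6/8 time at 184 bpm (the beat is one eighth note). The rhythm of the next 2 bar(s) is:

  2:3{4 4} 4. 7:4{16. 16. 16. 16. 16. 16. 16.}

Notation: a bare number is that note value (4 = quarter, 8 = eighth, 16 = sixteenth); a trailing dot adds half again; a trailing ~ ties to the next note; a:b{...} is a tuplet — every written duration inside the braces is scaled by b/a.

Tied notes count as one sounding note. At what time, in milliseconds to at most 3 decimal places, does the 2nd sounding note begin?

1. 0.0ms @ 0 + 978.261ms (3)
2. 978.261ms @ 3 + 978.261ms (3)
3. 1956.522ms @ 6 + 978.261ms (3)
4. 2934.783ms @ 9 + 139.752ms (3/7)
5. 3074.534ms @ 66/7 + 139.752ms (3/7)
6. 3214.286ms @ 69/7 + 139.752ms (3/7)
7. 3354.037ms @ 72/7 + 139.752ms (3/7)
8. 3493.789ms @ 75/7 + 139.752ms (3/7)
9. 3633.54ms @ 78/7 + 139.752ms (3/7)
10. 3773.292ms @ 81/7 + 139.752ms (3/7)

note 2 onset = 3b = 978.261ms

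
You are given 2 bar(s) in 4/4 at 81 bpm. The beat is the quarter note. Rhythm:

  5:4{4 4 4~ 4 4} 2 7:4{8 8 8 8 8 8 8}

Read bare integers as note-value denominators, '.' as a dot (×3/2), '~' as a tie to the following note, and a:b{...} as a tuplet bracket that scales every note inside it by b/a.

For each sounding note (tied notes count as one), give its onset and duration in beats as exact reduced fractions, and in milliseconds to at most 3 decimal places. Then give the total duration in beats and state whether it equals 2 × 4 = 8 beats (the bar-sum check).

1) 0.0ms=0b +592.593ms=4/5b
2) 592.593ms=4/5b +592.593ms=4/5b
3) 1185.185ms=8/5b +1185.185ms=8/5b
4) 2370.37ms=16/5b +592.593ms=4/5b
5) 2962.963ms=4b +1481.481ms=2b
6) 4444.444ms=6b +211.64ms=2/7b
7) 4656.085ms=44/7b +211.64ms=2/7b
8) 4867.725ms=46/7b +211.64ms=2/7b
9) 5079.365ms=48/7b +211.64ms=2/7b
10) 5291.005ms=50/7b +211.64ms=2/7b
11) 5502.646ms=52/7b +211.64ms=2/7b
12) 5714.286ms=54/7b +211.64ms=2/7b
Σ=8b of 8 (81bpm 4/4) — PASS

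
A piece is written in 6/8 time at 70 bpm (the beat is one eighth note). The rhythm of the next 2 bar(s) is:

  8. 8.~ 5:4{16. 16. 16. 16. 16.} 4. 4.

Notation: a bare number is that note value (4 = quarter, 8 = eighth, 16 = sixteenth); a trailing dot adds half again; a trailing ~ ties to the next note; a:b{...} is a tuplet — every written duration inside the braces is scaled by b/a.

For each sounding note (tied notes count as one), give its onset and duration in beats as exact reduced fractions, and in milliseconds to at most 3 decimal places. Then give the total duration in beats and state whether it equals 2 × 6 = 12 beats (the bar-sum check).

1) 0.0ms=0b +1285.714ms=3/2b
2) 1285.714ms=3/2b +1800.0ms=21/10b
3) 3085.714ms=18/5b +514.286ms=3/5b
4) 3600.0ms=21/5b +514.286ms=3/5b
5) 4114.286ms=24/5b +514.286ms=3/5b
6) 4628.571ms=27/5b +514.286ms=3/5b
7) 5142.857ms=6b +2571.429ms=3b
8) 7714.286ms=9b +2571.429ms=3b
Σ=12b of 12 (70bpm 6/8) — PASS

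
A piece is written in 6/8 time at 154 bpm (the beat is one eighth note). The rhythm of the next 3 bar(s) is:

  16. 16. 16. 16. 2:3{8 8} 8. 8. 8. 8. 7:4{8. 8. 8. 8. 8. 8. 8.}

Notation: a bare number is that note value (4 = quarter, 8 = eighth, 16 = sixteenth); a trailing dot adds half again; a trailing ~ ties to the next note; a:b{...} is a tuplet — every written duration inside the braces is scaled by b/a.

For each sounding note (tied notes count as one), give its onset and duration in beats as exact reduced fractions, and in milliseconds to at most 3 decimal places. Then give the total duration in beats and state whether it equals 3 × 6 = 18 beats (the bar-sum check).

1) 0.0ms=0b +292.208ms=3/4b
2) 292.208ms=3/4b +292.208ms=3/4b
3) 584.416ms=3/2b +292.208ms=3/4b
4) 876.623ms=9/4b +292.208ms=3/4b
5) 1168.831ms=3b +584.416ms=3/2b
6) 1753.247ms=9/2b +584.416ms=3/2b
7) 2337.662ms=6b +584.416ms=3/2b
8) 2922.078ms=15/2b +584.416ms=3/2b
9) 3506.494ms=9b +584.416ms=3/2b
10) 4090.909ms=21/2b +584.416ms=3/2b
11) 4675.325ms=12b +333.952ms=6/7b
12) 5009.276ms=90/7b +333.952ms=6/7b
13) 5343.228ms=96/7b +333.952ms=6/7b
14) 5677.18ms=102/7b +333.952ms=6/7b
15) 6011.132ms=108/7b +333.952ms=6/7b
16) 6345.083ms=114/7b +333.952ms=6/7b
17) 6679.035ms=120/7b +333.952ms=6/7b
Σ=18b of 18 (154bpm 6/8) — PASS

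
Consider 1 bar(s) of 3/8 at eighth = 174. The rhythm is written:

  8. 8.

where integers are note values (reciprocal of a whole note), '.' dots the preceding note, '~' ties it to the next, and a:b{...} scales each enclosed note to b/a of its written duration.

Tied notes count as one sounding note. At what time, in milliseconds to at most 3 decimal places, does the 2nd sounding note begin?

1. 0.0ms @ 0 + 517.241ms (3/2)
2. 517.241ms @ 3/2 + 517.241ms (3/2)

note 2 onset = 3/2b = 517.241ms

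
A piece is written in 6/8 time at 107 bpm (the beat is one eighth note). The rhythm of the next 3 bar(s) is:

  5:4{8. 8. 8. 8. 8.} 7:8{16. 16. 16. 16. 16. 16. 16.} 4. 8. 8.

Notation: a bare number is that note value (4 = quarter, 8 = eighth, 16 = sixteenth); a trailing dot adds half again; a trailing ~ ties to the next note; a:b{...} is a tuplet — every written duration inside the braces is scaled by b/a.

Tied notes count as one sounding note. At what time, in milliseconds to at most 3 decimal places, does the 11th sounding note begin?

1. 0.0ms @ 0 + 672.897ms (6/5)
2. 672.897ms @ 6/5 + 672.897ms (6/5)
3. 1345.794ms @ 12/5 + 672.897ms (6/5)
4. 2018.692ms @ 18/5 + 672.897ms (6/5)
5. 2691.589ms @ 24/5 + 672.897ms (6/5)
6. 3364.486ms @ 6 + 480.641ms (6/7)
7. 3845.127ms @ 48/7 + 480.641ms (6/7)
8. 4325.768ms @ 54/7 + 480.641ms (6/7)
9. 4806.409ms @ 60/7 + 480.641ms (6/7)
10. 5287.049ms @ 66/7 + 480.641ms (6/7)
11. 5767.69ms @ 72/7 + 480.641ms (6/7)
12. 6248.331ms @ 78/7 + 480.641ms (6/7)
13. 6728.972ms @ 12 + 1682.243ms (3)
14. 8411.215ms @ 15 + 841.121ms (3/2)
15. 9252.336ms @ 33/2 + 841.121ms (3/2)

note 11 onset = 72/7b = 5767.69ms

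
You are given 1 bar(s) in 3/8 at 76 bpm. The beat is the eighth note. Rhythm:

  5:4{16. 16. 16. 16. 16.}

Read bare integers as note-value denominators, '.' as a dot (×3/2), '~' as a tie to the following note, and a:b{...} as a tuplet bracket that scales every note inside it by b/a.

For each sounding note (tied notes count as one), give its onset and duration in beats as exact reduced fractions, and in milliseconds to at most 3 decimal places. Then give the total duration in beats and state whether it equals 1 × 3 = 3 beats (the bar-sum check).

1) 0.0ms=0b +473.684ms=3/5b
2) 473.684ms=3/5b +473.684ms=3/5b
3) 947.368ms=6/5b +473.684ms=3/5b
4) 1421.053ms=9/5b +473.684ms=3/5b
5) 1894.737ms=12/5b +473.684ms=3/5b
Σ=3b of 3 (76bpm 3/8) — PASS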